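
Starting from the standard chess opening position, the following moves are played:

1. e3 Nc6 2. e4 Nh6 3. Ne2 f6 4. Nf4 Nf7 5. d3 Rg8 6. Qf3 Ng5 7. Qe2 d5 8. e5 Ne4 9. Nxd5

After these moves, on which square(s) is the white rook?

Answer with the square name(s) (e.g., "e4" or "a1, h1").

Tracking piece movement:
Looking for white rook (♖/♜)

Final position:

  a b c d e f g h
  ─────────────────
8│♜ · ♝ ♛ ♚ ♝ ♜ ·│8
7│♟ ♟ ♟ · ♟ · ♟ ♟│7
6│· · ♞ · · ♟ · ·│6
5│· · · ♘ ♙ · · ·│5
4│· · · · ♞ · · ·│4
3│· · · ♙ · · · ·│3
2│♙ ♙ ♙ · ♕ ♙ ♙ ♙│2
1│♖ ♘ ♗ · ♔ ♗ · ♖│1
  ─────────────────
  a b c d e f g h


a1, h1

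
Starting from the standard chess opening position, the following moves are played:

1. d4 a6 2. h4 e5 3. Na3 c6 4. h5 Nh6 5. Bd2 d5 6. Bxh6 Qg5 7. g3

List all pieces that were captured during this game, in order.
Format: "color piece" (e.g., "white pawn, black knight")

Tracking captures:
  Bxh6: captured black knight

black knight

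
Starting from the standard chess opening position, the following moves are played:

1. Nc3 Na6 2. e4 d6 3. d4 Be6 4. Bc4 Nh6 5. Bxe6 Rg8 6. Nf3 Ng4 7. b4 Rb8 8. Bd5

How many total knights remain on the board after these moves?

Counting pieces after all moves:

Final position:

  a b c d e f g h
  ─────────────────
8│· ♜ · ♛ ♚ ♝ ♜ ·│8
7│♟ ♟ ♟ · ♟ ♟ ♟ ♟│7
6│♞ · · ♟ · · · ·│6
5│· · · ♗ · · · ·│5
4│· ♙ · ♙ ♙ · ♞ ·│4
3│· · ♘ · · ♘ · ·│3
2│♙ · ♙ · · ♙ ♙ ♙│2
1│♖ · ♗ ♕ ♔ · · ♖│1
  ─────────────────
  a b c d e f g h


4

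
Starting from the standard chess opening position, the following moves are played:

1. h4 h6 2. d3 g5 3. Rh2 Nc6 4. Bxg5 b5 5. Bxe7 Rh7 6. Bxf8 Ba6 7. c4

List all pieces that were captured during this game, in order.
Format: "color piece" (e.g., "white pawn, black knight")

Tracking captures:
  Bxg5: captured black pawn
  Bxe7: captured black pawn
  Bxf8: captured black bishop

black pawn, black pawn, black bishop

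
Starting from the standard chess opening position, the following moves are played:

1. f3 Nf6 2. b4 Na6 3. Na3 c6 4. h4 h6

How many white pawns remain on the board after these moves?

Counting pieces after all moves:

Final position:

  a b c d e f g h
  ─────────────────
8│♜ · ♝ ♛ ♚ ♝ · ♜│8
7│♟ ♟ · ♟ ♟ ♟ ♟ ·│7
6│♞ · ♟ · · ♞ · ♟│6
5│· · · · · · · ·│5
4│· ♙ · · · · · ♙│4
3│♘ · · · · ♙ · ·│3
2│♙ · ♙ ♙ ♙ · ♙ ·│2
1│♖ · ♗ ♕ ♔ ♗ ♘ ♖│1
  ─────────────────
  a b c d e f g h


8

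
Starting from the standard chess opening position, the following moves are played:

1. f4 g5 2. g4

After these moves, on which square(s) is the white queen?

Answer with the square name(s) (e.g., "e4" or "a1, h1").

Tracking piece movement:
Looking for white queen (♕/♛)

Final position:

  a b c d e f g h
  ─────────────────
8│♜ ♞ ♝ ♛ ♚ ♝ ♞ ♜│8
7│♟ ♟ ♟ ♟ ♟ ♟ · ♟│7
6│· · · · · · · ·│6
5│· · · · · · ♟ ·│5
4│· · · · · ♙ ♙ ·│4
3│· · · · · · · ·│3
2│♙ ♙ ♙ ♙ ♙ · · ♙│2
1│♖ ♘ ♗ ♕ ♔ ♗ ♘ ♖│1
  ─────────────────
  a b c d e f g h


d1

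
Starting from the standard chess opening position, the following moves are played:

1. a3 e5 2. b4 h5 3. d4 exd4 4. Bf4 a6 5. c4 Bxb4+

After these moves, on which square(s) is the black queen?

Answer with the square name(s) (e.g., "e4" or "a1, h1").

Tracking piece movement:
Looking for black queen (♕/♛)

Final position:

  a b c d e f g h
  ─────────────────
8│♜ ♞ ♝ ♛ ♚ · ♞ ♜│8
7│· ♟ ♟ ♟ · ♟ ♟ ·│7
6│♟ · · · · · · ·│6
5│· · · · · · · ♟│5
4│· ♝ ♙ ♟ · ♗ · ·│4
3│♙ · · · · · · ·│3
2│· · · · ♙ ♙ ♙ ♙│2
1│♖ ♘ · ♕ ♔ ♗ ♘ ♖│1
  ─────────────────
  a b c d e f g h


d8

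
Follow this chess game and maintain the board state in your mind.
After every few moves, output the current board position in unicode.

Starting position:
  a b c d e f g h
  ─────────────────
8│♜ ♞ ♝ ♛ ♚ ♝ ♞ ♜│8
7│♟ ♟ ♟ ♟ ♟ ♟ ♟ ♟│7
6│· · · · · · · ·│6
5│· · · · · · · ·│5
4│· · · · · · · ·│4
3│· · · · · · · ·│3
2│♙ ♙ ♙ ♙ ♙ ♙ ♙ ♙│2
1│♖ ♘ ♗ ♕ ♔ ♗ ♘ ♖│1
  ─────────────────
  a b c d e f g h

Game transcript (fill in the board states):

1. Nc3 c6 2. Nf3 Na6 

  a b c d e f g h
  ─────────────────
8│♜ · ♝ ♛ ♚ ♝ ♞ ♜│8
7│♟ ♟ · ♟ ♟ ♟ ♟ ♟│7
6│♞ · ♟ · · · · ·│6
5│· · · · · · · ·│5
4│· · · · · · · ·│4
3│· · ♘ · · ♘ · ·│3
2│♙ ♙ ♙ ♙ ♙ ♙ ♙ ♙│2
1│♖ · ♗ ♕ ♔ ♗ · ♖│1
  ─────────────────
  a b c d e f g h

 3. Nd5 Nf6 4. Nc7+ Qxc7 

  a b c d e f g h
  ─────────────────
8│♜ · ♝ · ♚ ♝ · ♜│8
7│♟ ♟ ♛ ♟ ♟ ♟ ♟ ♟│7
6│♞ · ♟ · · ♞ · ·│6
5│· · · · · · · ·│5
4│· · · · · · · ·│4
3│· · · · · ♘ · ·│3
2│♙ ♙ ♙ ♙ ♙ ♙ ♙ ♙│2
1│♖ · ♗ ♕ ♔ ♗ · ♖│1
  ─────────────────
  a b c d e f g h

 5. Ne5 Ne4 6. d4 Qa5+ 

  a b c d e f g h
  ─────────────────
8│♜ · ♝ · ♚ ♝ · ♜│8
7│♟ ♟ · ♟ ♟ ♟ ♟ ♟│7
6│♞ · ♟ · · · · ·│6
5│♛ · · · ♘ · · ·│5
4│· · · ♙ ♞ · · ·│4
3│· · · · · · · ·│3
2│♙ ♙ ♙ · ♙ ♙ ♙ ♙│2
1│♖ · ♗ ♕ ♔ ♗ · ♖│1
  ─────────────────
  a b c d e f g h

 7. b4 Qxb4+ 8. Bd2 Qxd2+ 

  a b c d e f g h
  ─────────────────
8│♜ · ♝ · ♚ ♝ · ♜│8
7│♟ ♟ · ♟ ♟ ♟ ♟ ♟│7
6│♞ · ♟ · · · · ·│6
5│· · · · ♘ · · ·│5
4│· · · ♙ ♞ · · ·│4
3│· · · · · · · ·│3
2│♙ · ♙ ♛ ♙ ♙ ♙ ♙│2
1│♖ · · ♕ ♔ ♗ · ♖│1
  ─────────────────
  a b c d e f g h

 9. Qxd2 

  a b c d e f g h
  ─────────────────
8│♜ · ♝ · ♚ ♝ · ♜│8
7│♟ ♟ · ♟ ♟ ♟ ♟ ♟│7
6│♞ · ♟ · · · · ·│6
5│· · · · ♘ · · ·│5
4│· · · ♙ ♞ · · ·│4
3│· · · · · · · ·│3
2│♙ · ♙ ♕ ♙ ♙ ♙ ♙│2
1│♖ · · · ♔ ♗ · ♖│1
  ─────────────────
  a b c d e f g h


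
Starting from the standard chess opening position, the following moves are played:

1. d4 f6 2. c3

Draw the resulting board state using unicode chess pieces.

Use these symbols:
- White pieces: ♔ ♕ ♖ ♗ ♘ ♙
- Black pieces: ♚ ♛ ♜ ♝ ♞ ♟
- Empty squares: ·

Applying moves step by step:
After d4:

♜ ♞ ♝ ♛ ♚ ♝ ♞ ♜
♟ ♟ ♟ ♟ ♟ ♟ ♟ ♟
· · · · · · · ·
· · · · · · · ·
· · · ♙ · · · ·
· · · · · · · ·
♙ ♙ ♙ · ♙ ♙ ♙ ♙
♖ ♘ ♗ ♕ ♔ ♗ ♘ ♖


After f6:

♜ ♞ ♝ ♛ ♚ ♝ ♞ ♜
♟ ♟ ♟ ♟ ♟ · ♟ ♟
· · · · · ♟ · ·
· · · · · · · ·
· · · ♙ · · · ·
· · · · · · · ·
♙ ♙ ♙ · ♙ ♙ ♙ ♙
♖ ♘ ♗ ♕ ♔ ♗ ♘ ♖


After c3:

♜ ♞ ♝ ♛ ♚ ♝ ♞ ♜
♟ ♟ ♟ ♟ ♟ · ♟ ♟
· · · · · ♟ · ·
· · · · · · · ·
· · · ♙ · · · ·
· · ♙ · · · · ·
♙ ♙ · · ♙ ♙ ♙ ♙
♖ ♘ ♗ ♕ ♔ ♗ ♘ ♖



  a b c d e f g h
  ─────────────────
8│♜ ♞ ♝ ♛ ♚ ♝ ♞ ♜│8
7│♟ ♟ ♟ ♟ ♟ · ♟ ♟│7
6│· · · · · ♟ · ·│6
5│· · · · · · · ·│5
4│· · · ♙ · · · ·│4
3│· · ♙ · · · · ·│3
2│♙ ♙ · · ♙ ♙ ♙ ♙│2
1│♖ ♘ ♗ ♕ ♔ ♗ ♘ ♖│1
  ─────────────────
  a b c d e f g h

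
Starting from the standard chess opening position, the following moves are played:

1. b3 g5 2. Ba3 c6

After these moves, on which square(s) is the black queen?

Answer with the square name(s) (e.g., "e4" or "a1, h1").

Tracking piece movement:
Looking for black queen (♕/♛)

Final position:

  a b c d e f g h
  ─────────────────
8│♜ ♞ ♝ ♛ ♚ ♝ ♞ ♜│8
7│♟ ♟ · ♟ ♟ ♟ · ♟│7
6│· · ♟ · · · · ·│6
5│· · · · · · ♟ ·│5
4│· · · · · · · ·│4
3│♗ ♙ · · · · · ·│3
2│♙ · ♙ ♙ ♙ ♙ ♙ ♙│2
1│♖ ♘ · ♕ ♔ ♗ ♘ ♖│1
  ─────────────────
  a b c d e f g h


d8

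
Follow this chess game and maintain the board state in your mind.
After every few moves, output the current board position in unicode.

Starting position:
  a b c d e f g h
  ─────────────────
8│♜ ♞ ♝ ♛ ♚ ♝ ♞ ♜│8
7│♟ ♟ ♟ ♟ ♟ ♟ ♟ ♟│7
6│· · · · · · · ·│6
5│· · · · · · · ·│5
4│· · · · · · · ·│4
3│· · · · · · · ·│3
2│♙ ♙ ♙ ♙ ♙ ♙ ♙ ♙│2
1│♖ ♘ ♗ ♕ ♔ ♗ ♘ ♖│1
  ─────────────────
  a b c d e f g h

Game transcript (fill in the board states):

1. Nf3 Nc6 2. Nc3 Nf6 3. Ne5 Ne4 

  a b c d e f g h
  ─────────────────
8│♜ · ♝ ♛ ♚ ♝ · ♜│8
7│♟ ♟ ♟ ♟ ♟ ♟ ♟ ♟│7
6│· · ♞ · · · · ·│6
5│· · · · ♘ · · ·│5
4│· · · · ♞ · · ·│4
3│· · ♘ · · · · ·│3
2│♙ ♙ ♙ ♙ ♙ ♙ ♙ ♙│2
1│♖ · ♗ ♕ ♔ ♗ · ♖│1
  ─────────────────
  a b c d e f g h

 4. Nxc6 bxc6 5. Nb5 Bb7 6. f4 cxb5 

  a b c d e f g h
  ─────────────────
8│♜ · · ♛ ♚ ♝ · ♜│8
7│♟ ♝ ♟ ♟ ♟ ♟ ♟ ♟│7
6│· · · · · · · ·│6
5│· ♟ · · · · · ·│5
4│· · · · ♞ ♙ · ·│4
3│· · · · · · · ·│3
2│♙ ♙ ♙ ♙ ♙ · ♙ ♙│2
1│♖ · ♗ ♕ ♔ ♗ · ♖│1
  ─────────────────
  a b c d e f g h

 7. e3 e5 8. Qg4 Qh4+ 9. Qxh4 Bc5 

  a b c d e f g h
  ─────────────────
8│♜ · · · ♚ · · ♜│8
7│♟ ♝ ♟ ♟ · ♟ ♟ ♟│7
6│· · · · · · · ·│6
5│· ♟ ♝ · ♟ · · ·│5
4│· · · · ♞ ♙ · ♕│4
3│· · · · ♙ · · ·│3
2│♙ ♙ ♙ ♙ · · ♙ ♙│2
1│♖ · ♗ · ♔ ♗ · ♖│1
  ─────────────────
  a b c d e f g h

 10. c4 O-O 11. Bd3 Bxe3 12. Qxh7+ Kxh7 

  a b c d e f g h
  ─────────────────
8│♜ · · · · ♜ · ·│8
7│♟ ♝ ♟ ♟ · ♟ ♟ ♚│7
6│· · · · · · · ·│6
5│· ♟ · · ♟ · · ·│5
4│· · ♙ · ♞ ♙ · ·│4
3│· · · ♗ ♝ · · ·│3
2│♙ ♙ · ♙ · · ♙ ♙│2
1│♖ · ♗ · ♔ · · ♖│1
  ─────────────────
  a b c d e f g h

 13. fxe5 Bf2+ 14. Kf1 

  a b c d e f g h
  ─────────────────
8│♜ · · · · ♜ · ·│8
7│♟ ♝ ♟ ♟ · ♟ ♟ ♚│7
6│· · · · · · · ·│6
5│· ♟ · · ♙ · · ·│5
4│· · ♙ · ♞ · · ·│4
3│· · · ♗ · · · ·│3
2│♙ ♙ · ♙ · ♝ ♙ ♙│2
1│♖ · ♗ · · ♔ · ♖│1
  ─────────────────
  a b c d e f g h


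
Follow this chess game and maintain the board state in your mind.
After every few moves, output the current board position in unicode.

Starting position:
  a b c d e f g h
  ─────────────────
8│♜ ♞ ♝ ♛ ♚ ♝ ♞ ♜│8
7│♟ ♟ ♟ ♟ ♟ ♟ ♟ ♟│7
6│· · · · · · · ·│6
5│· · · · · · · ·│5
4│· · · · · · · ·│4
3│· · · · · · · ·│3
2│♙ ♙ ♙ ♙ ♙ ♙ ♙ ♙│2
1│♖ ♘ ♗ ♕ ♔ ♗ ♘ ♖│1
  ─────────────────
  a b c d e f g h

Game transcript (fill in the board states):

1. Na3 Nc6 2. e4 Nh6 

  a b c d e f g h
  ─────────────────
8│♜ · ♝ ♛ ♚ ♝ · ♜│8
7│♟ ♟ ♟ ♟ ♟ ♟ ♟ ♟│7
6│· · ♞ · · · · ♞│6
5│· · · · · · · ·│5
4│· · · · ♙ · · ·│4
3│♘ · · · · · · ·│3
2│♙ ♙ ♙ ♙ · ♙ ♙ ♙│2
1│♖ · ♗ ♕ ♔ ♗ ♘ ♖│1
  ─────────────────
  a b c d e f g h

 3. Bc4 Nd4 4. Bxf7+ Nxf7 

  a b c d e f g h
  ─────────────────
8│♜ · ♝ ♛ ♚ ♝ · ♜│8
7│♟ ♟ ♟ ♟ ♟ ♞ ♟ ♟│7
6│· · · · · · · ·│6
5│· · · · · · · ·│5
4│· · · ♞ ♙ · · ·│4
3│♘ · · · · · · ·│3
2│♙ ♙ ♙ ♙ · ♙ ♙ ♙│2
1│♖ · ♗ ♕ ♔ · ♘ ♖│1
  ─────────────────
  a b c d e f g h

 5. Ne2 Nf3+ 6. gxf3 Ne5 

  a b c d e f g h
  ─────────────────
8│♜ · ♝ ♛ ♚ ♝ · ♜│8
7│♟ ♟ ♟ ♟ ♟ · ♟ ♟│7
6│· · · · · · · ·│6
5│· · · · ♞ · · ·│5
4│· · · · ♙ · · ·│4
3│♘ · · · · ♙ · ·│3
2│♙ ♙ ♙ ♙ ♘ ♙ · ♙│2
1│♖ · ♗ ♕ ♔ · · ♖│1
  ─────────────────
  a b c d e f g h

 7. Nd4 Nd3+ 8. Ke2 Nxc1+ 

  a b c d e f g h
  ─────────────────
8│♜ · ♝ ♛ ♚ ♝ · ♜│8
7│♟ ♟ ♟ ♟ ♟ · ♟ ♟│7
6│· · · · · · · ·│6
5│· · · · · · · ·│5
4│· · · ♘ ♙ · · ·│4
3│♘ · · · · ♙ · ·│3
2│♙ ♙ ♙ ♙ ♔ ♙ · ♙│2
1│♖ · ♞ ♕ · · · ♖│1
  ─────────────────
  a b c d e f g h

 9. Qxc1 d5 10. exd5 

  a b c d e f g h
  ─────────────────
8│♜ · ♝ ♛ ♚ ♝ · ♜│8
7│♟ ♟ ♟ · ♟ · ♟ ♟│7
6│· · · · · · · ·│6
5│· · · ♙ · · · ·│5
4│· · · ♘ · · · ·│4
3│♘ · · · · ♙ · ·│3
2│♙ ♙ ♙ ♙ ♔ ♙ · ♙│2
1│♖ · ♕ · · · · ♖│1
  ─────────────────
  a b c d e f g h


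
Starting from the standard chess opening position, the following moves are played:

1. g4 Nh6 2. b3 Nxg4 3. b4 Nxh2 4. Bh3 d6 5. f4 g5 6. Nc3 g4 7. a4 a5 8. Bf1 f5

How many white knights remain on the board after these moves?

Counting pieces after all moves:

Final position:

  a b c d e f g h
  ─────────────────
8│♜ ♞ ♝ ♛ ♚ ♝ · ♜│8
7│· ♟ ♟ · ♟ · · ♟│7
6│· · · ♟ · · · ·│6
5│♟ · · · · ♟ · ·│5
4│♙ ♙ · · · ♙ ♟ ·│4
3│· · ♘ · · · · ·│3
2│· · ♙ ♙ ♙ · · ♞│2
1│♖ · ♗ ♕ ♔ ♗ ♘ ♖│1
  ─────────────────
  a b c d e f g h


2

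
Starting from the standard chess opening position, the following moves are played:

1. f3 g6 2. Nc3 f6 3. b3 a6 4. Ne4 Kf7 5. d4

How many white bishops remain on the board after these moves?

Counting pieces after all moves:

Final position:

  a b c d e f g h
  ─────────────────
8│♜ ♞ ♝ ♛ · ♝ ♞ ♜│8
7│· ♟ ♟ ♟ ♟ ♚ · ♟│7
6│♟ · · · · ♟ ♟ ·│6
5│· · · · · · · ·│5
4│· · · ♙ ♘ · · ·│4
3│· ♙ · · · ♙ · ·│3
2│♙ · ♙ · ♙ · ♙ ♙│2
1│♖ · ♗ ♕ ♔ ♗ ♘ ♖│1
  ─────────────────
  a b c d e f g h


2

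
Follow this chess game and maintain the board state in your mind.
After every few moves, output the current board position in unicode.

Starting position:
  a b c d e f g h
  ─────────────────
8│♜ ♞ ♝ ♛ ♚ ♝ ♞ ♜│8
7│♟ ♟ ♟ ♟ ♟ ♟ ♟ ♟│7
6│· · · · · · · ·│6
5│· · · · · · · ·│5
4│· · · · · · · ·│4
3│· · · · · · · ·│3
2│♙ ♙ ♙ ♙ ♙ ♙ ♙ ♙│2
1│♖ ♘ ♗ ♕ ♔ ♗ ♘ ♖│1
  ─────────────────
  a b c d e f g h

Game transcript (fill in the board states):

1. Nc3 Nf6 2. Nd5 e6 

  a b c d e f g h
  ─────────────────
8│♜ ♞ ♝ ♛ ♚ ♝ · ♜│8
7│♟ ♟ ♟ ♟ · ♟ ♟ ♟│7
6│· · · · ♟ ♞ · ·│6
5│· · · ♘ · · · ·│5
4│· · · · · · · ·│4
3│· · · · · · · ·│3
2│♙ ♙ ♙ ♙ ♙ ♙ ♙ ♙│2
1│♖ · ♗ ♕ ♔ ♗ ♘ ♖│1
  ─────────────────
  a b c d e f g h

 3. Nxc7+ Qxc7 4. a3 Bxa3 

  a b c d e f g h
  ─────────────────
8│♜ ♞ ♝ · ♚ · · ♜│8
7│♟ ♟ ♛ ♟ · ♟ ♟ ♟│7
6│· · · · ♟ ♞ · ·│6
5│· · · · · · · ·│5
4│· · · · · · · ·│4
3│♝ · · · · · · ·│3
2│· ♙ ♙ ♙ ♙ ♙ ♙ ♙│2
1│♖ · ♗ ♕ ♔ ♗ ♘ ♖│1
  ─────────────────
  a b c d e f g h

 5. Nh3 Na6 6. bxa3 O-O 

  a b c d e f g h
  ─────────────────
8│♜ · ♝ · · ♜ ♚ ·│8
7│♟ ♟ ♛ ♟ · ♟ ♟ ♟│7
6│♞ · · · ♟ ♞ · ·│6
5│· · · · · · · ·│5
4│· · · · · · · ·│4
3│♙ · · · · · · ♘│3
2│· · ♙ ♙ ♙ ♙ ♙ ♙│2
1│♖ · ♗ ♕ ♔ ♗ · ♖│1
  ─────────────────
  a b c d e f g h



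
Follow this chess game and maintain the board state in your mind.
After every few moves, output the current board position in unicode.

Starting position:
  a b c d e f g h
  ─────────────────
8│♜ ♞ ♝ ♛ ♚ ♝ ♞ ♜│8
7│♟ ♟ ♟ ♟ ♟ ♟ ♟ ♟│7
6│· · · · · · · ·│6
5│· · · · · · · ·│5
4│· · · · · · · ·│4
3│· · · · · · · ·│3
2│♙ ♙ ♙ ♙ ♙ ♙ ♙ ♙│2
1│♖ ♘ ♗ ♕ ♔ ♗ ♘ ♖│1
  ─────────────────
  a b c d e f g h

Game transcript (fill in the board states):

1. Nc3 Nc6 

  a b c d e f g h
  ─────────────────
8│♜ · ♝ ♛ ♚ ♝ ♞ ♜│8
7│♟ ♟ ♟ ♟ ♟ ♟ ♟ ♟│7
6│· · ♞ · · · · ·│6
5│· · · · · · · ·│5
4│· · · · · · · ·│4
3│· · ♘ · · · · ·│3
2│♙ ♙ ♙ ♙ ♙ ♙ ♙ ♙│2
1│♖ · ♗ ♕ ♔ ♗ ♘ ♖│1
  ─────────────────
  a b c d e f g h

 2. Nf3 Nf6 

  a b c d e f g h
  ─────────────────
8│♜ · ♝ ♛ ♚ ♝ · ♜│8
7│♟ ♟ ♟ ♟ ♟ ♟ ♟ ♟│7
6│· · ♞ · · ♞ · ·│6
5│· · · · · · · ·│5
4│· · · · · · · ·│4
3│· · ♘ · · ♘ · ·│3
2│♙ ♙ ♙ ♙ ♙ ♙ ♙ ♙│2
1│♖ · ♗ ♕ ♔ ♗ · ♖│1
  ─────────────────
  a b c d e f g h

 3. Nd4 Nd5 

  a b c d e f g h
  ─────────────────
8│♜ · ♝ ♛ ♚ ♝ · ♜│8
7│♟ ♟ ♟ ♟ ♟ ♟ ♟ ♟│7
6│· · ♞ · · · · ·│6
5│· · · ♞ · · · ·│5
4│· · · ♘ · · · ·│4
3│· · ♘ · · · · ·│3
2│♙ ♙ ♙ ♙ ♙ ♙ ♙ ♙│2
1│♖ · ♗ ♕ ♔ ♗ · ♖│1
  ─────────────────
  a b c d e f g h



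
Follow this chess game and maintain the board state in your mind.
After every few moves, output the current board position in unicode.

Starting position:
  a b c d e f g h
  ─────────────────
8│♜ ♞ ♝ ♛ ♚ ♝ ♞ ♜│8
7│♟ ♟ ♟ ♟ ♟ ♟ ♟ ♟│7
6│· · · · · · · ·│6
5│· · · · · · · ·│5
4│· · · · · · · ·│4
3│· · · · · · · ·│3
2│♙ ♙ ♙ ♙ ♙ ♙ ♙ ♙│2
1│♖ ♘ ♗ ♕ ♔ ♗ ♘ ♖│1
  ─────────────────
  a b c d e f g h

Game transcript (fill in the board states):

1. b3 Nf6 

  a b c d e f g h
  ─────────────────
8│♜ ♞ ♝ ♛ ♚ ♝ · ♜│8
7│♟ ♟ ♟ ♟ ♟ ♟ ♟ ♟│7
6│· · · · · ♞ · ·│6
5│· · · · · · · ·│5
4│· · · · · · · ·│4
3│· ♙ · · · · · ·│3
2│♙ · ♙ ♙ ♙ ♙ ♙ ♙│2
1│♖ ♘ ♗ ♕ ♔ ♗ ♘ ♖│1
  ─────────────────
  a b c d e f g h

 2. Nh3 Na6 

  a b c d e f g h
  ─────────────────
8│♜ · ♝ ♛ ♚ ♝ · ♜│8
7│♟ ♟ ♟ ♟ ♟ ♟ ♟ ♟│7
6│♞ · · · · ♞ · ·│6
5│· · · · · · · ·│5
4│· · · · · · · ·│4
3│· ♙ · · · · · ♘│3
2│♙ · ♙ ♙ ♙ ♙ ♙ ♙│2
1│♖ ♘ ♗ ♕ ♔ ♗ · ♖│1
  ─────────────────
  a b c d e f g h

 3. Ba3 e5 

  a b c d e f g h
  ─────────────────
8│♜ · ♝ ♛ ♚ ♝ · ♜│8
7│♟ ♟ ♟ ♟ · ♟ ♟ ♟│7
6│♞ · · · · ♞ · ·│6
5│· · · · ♟ · · ·│5
4│· · · · · · · ·│4
3│♗ ♙ · · · · · ♘│3
2│♙ · ♙ ♙ ♙ ♙ ♙ ♙│2
1│♖ ♘ · ♕ ♔ ♗ · ♖│1
  ─────────────────
  a b c d e f g h

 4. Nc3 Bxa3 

  a b c d e f g h
  ─────────────────
8│♜ · ♝ ♛ ♚ · · ♜│8
7│♟ ♟ ♟ ♟ · ♟ ♟ ♟│7
6│♞ · · · · ♞ · ·│6
5│· · · · ♟ · · ·│5
4│· · · · · · · ·│4
3│♝ ♙ ♘ · · · · ♘│3
2│♙ · ♙ ♙ ♙ ♙ ♙ ♙│2
1│♖ · · ♕ ♔ ♗ · ♖│1
  ─────────────────
  a b c d e f g h



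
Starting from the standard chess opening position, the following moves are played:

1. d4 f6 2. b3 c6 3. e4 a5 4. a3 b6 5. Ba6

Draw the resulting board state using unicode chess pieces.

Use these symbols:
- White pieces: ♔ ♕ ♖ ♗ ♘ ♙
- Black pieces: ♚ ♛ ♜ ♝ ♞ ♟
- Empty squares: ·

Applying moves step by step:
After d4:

♜ ♞ ♝ ♛ ♚ ♝ ♞ ♜
♟ ♟ ♟ ♟ ♟ ♟ ♟ ♟
· · · · · · · ·
· · · · · · · ·
· · · ♙ · · · ·
· · · · · · · ·
♙ ♙ ♙ · ♙ ♙ ♙ ♙
♖ ♘ ♗ ♕ ♔ ♗ ♘ ♖


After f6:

♜ ♞ ♝ ♛ ♚ ♝ ♞ ♜
♟ ♟ ♟ ♟ ♟ · ♟ ♟
· · · · · ♟ · ·
· · · · · · · ·
· · · ♙ · · · ·
· · · · · · · ·
♙ ♙ ♙ · ♙ ♙ ♙ ♙
♖ ♘ ♗ ♕ ♔ ♗ ♘ ♖


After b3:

♜ ♞ ♝ ♛ ♚ ♝ ♞ ♜
♟ ♟ ♟ ♟ ♟ · ♟ ♟
· · · · · ♟ · ·
· · · · · · · ·
· · · ♙ · · · ·
· ♙ · · · · · ·
♙ · ♙ · ♙ ♙ ♙ ♙
♖ ♘ ♗ ♕ ♔ ♗ ♘ ♖


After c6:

♜ ♞ ♝ ♛ ♚ ♝ ♞ ♜
♟ ♟ · ♟ ♟ · ♟ ♟
· · ♟ · · ♟ · ·
· · · · · · · ·
· · · ♙ · · · ·
· ♙ · · · · · ·
♙ · ♙ · ♙ ♙ ♙ ♙
♖ ♘ ♗ ♕ ♔ ♗ ♘ ♖


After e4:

♜ ♞ ♝ ♛ ♚ ♝ ♞ ♜
♟ ♟ · ♟ ♟ · ♟ ♟
· · ♟ · · ♟ · ·
· · · · · · · ·
· · · ♙ ♙ · · ·
· ♙ · · · · · ·
♙ · ♙ · · ♙ ♙ ♙
♖ ♘ ♗ ♕ ♔ ♗ ♘ ♖


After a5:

♜ ♞ ♝ ♛ ♚ ♝ ♞ ♜
· ♟ · ♟ ♟ · ♟ ♟
· · ♟ · · ♟ · ·
♟ · · · · · · ·
· · · ♙ ♙ · · ·
· ♙ · · · · · ·
♙ · ♙ · · ♙ ♙ ♙
♖ ♘ ♗ ♕ ♔ ♗ ♘ ♖


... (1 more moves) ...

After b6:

♜ ♞ ♝ ♛ ♚ ♝ ♞ ♜
· · · ♟ ♟ · ♟ ♟
· ♟ ♟ · · ♟ · ·
♟ · · · · · · ·
· · · ♙ ♙ · · ·
♙ ♙ · · · · · ·
· · ♙ · · ♙ ♙ ♙
♖ ♘ ♗ ♕ ♔ ♗ ♘ ♖


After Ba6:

♜ ♞ ♝ ♛ ♚ ♝ ♞ ♜
· · · ♟ ♟ · ♟ ♟
♗ ♟ ♟ · · ♟ · ·
♟ · · · · · · ·
· · · ♙ ♙ · · ·
♙ ♙ · · · · · ·
· · ♙ · · ♙ ♙ ♙
♖ ♘ ♗ ♕ ♔ · ♘ ♖



  a b c d e f g h
  ─────────────────
8│♜ ♞ ♝ ♛ ♚ ♝ ♞ ♜│8
7│· · · ♟ ♟ · ♟ ♟│7
6│♗ ♟ ♟ · · ♟ · ·│6
5│♟ · · · · · · ·│5
4│· · · ♙ ♙ · · ·│4
3│♙ ♙ · · · · · ·│3
2│· · ♙ · · ♙ ♙ ♙│2
1│♖ ♘ ♗ ♕ ♔ · ♘ ♖│1
  ─────────────────
  a b c d e f g h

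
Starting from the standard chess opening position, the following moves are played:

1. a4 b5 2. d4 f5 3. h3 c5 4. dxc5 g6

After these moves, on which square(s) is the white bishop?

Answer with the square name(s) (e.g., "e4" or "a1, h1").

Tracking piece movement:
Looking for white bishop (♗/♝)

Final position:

  a b c d e f g h
  ─────────────────
8│♜ ♞ ♝ ♛ ♚ ♝ ♞ ♜│8
7│♟ · · ♟ ♟ · · ♟│7
6│· · · · · · ♟ ·│6
5│· ♟ ♙ · · ♟ · ·│5
4│♙ · · · · · · ·│4
3│· · · · · · · ♙│3
2│· ♙ ♙ · ♙ ♙ ♙ ·│2
1│♖ ♘ ♗ ♕ ♔ ♗ ♘ ♖│1
  ─────────────────
  a b c d e f g h


c1, f1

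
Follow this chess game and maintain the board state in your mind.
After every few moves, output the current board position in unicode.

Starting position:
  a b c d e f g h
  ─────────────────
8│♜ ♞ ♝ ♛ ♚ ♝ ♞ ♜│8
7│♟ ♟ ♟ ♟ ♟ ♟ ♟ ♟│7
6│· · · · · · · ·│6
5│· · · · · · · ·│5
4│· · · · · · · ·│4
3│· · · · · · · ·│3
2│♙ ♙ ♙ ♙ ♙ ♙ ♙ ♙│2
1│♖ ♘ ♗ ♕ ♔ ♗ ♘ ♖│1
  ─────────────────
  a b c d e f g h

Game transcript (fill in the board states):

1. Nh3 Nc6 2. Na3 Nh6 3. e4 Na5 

  a b c d e f g h
  ─────────────────
8│♜ · ♝ ♛ ♚ ♝ · ♜│8
7│♟ ♟ ♟ ♟ ♟ ♟ ♟ ♟│7
6│· · · · · · · ♞│6
5│♞ · · · · · · ·│5
4│· · · · ♙ · · ·│4
3│♘ · · · · · · ♘│3
2│♙ ♙ ♙ ♙ · ♙ ♙ ♙│2
1│♖ · ♗ ♕ ♔ ♗ · ♖│1
  ─────────────────
  a b c d e f g h

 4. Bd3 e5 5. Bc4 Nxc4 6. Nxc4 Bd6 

  a b c d e f g h
  ─────────────────
8│♜ · ♝ ♛ ♚ · · ♜│8
7│♟ ♟ ♟ ♟ · ♟ ♟ ♟│7
6│· · · ♝ · · · ♞│6
5│· · · · ♟ · · ·│5
4│· · ♘ · ♙ · · ·│4
3│· · · · · · · ♘│3
2│♙ ♙ ♙ ♙ · ♙ ♙ ♙│2
1│♖ · ♗ ♕ ♔ · · ♖│1
  ─────────────────
  a b c d e f g h

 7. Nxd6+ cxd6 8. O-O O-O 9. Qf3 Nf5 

  a b c d e f g h
  ─────────────────
8│♜ · ♝ ♛ · ♜ ♚ ·│8
7│♟ ♟ · ♟ · ♟ ♟ ♟│7
6│· · · ♟ · · · ·│6
5│· · · · ♟ ♞ · ·│5
4│· · · · ♙ · · ·│4
3│· · · · · ♕ · ♘│3
2│♙ ♙ ♙ ♙ · ♙ ♙ ♙│2
1│♖ · ♗ · · ♖ ♔ ·│1
  ─────────────────
  a b c d e f g h

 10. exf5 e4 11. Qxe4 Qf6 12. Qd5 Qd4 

  a b c d e f g h
  ─────────────────
8│♜ · ♝ · · ♜ ♚ ·│8
7│♟ ♟ · ♟ · ♟ ♟ ♟│7
6│· · · ♟ · · · ·│6
5│· · · ♕ · ♙ · ·│5
4│· · · ♛ · · · ·│4
3│· · · · · · · ♘│3
2│♙ ♙ ♙ ♙ · ♙ ♙ ♙│2
1│♖ · ♗ · · ♖ ♔ ·│1
  ─────────────────
  a b c d e f g h

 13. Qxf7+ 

  a b c d e f g h
  ─────────────────
8│♜ · ♝ · · ♜ ♚ ·│8
7│♟ ♟ · ♟ · ♕ ♟ ♟│7
6│· · · ♟ · · · ·│6
5│· · · · · ♙ · ·│5
4│· · · ♛ · · · ·│4
3│· · · · · · · ♘│3
2│♙ ♙ ♙ ♙ · ♙ ♙ ♙│2
1│♖ · ♗ · · ♖ ♔ ·│1
  ─────────────────
  a b c d e f g h


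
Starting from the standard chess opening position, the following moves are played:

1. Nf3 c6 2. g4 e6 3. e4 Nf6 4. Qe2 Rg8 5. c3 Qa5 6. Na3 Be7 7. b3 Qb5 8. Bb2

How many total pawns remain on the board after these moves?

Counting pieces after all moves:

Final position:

  a b c d e f g h
  ─────────────────
8│♜ ♞ ♝ · ♚ · ♜ ·│8
7│♟ ♟ · ♟ ♝ ♟ ♟ ♟│7
6│· · ♟ · ♟ ♞ · ·│6
5│· ♛ · · · · · ·│5
4│· · · · ♙ · ♙ ·│4
3│♘ ♙ ♙ · · ♘ · ·│3
2│♙ ♗ · ♙ ♕ ♙ · ♙│2
1│♖ · · · ♔ ♗ · ♖│1
  ─────────────────
  a b c d e f g h


16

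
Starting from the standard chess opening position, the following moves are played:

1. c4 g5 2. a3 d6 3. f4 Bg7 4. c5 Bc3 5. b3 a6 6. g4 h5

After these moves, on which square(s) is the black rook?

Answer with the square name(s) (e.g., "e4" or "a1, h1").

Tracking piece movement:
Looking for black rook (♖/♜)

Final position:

  a b c d e f g h
  ─────────────────
8│♜ ♞ ♝ ♛ ♚ · ♞ ♜│8
7│· ♟ ♟ · ♟ ♟ · ·│7
6│♟ · · ♟ · · · ·│6
5│· · ♙ · · · ♟ ♟│5
4│· · · · · ♙ ♙ ·│4
3│♙ ♙ ♝ · · · · ·│3
2│· · · ♙ ♙ · · ♙│2
1│♖ ♘ ♗ ♕ ♔ ♗ ♘ ♖│1
  ─────────────────
  a b c d e f g h


a8, h8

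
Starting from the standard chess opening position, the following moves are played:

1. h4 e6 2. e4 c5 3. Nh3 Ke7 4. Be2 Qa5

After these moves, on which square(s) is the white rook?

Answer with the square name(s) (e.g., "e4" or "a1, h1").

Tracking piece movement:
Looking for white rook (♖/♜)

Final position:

  a b c d e f g h
  ─────────────────
8│♜ ♞ ♝ · · ♝ ♞ ♜│8
7│♟ ♟ · ♟ ♚ ♟ ♟ ♟│7
6│· · · · ♟ · · ·│6
5│♛ · ♟ · · · · ·│5
4│· · · · ♙ · · ♙│4
3│· · · · · · · ♘│3
2│♙ ♙ ♙ ♙ ♗ ♙ ♙ ·│2
1│♖ ♘ ♗ ♕ ♔ · · ♖│1
  ─────────────────
  a b c d e f g h


a1, h1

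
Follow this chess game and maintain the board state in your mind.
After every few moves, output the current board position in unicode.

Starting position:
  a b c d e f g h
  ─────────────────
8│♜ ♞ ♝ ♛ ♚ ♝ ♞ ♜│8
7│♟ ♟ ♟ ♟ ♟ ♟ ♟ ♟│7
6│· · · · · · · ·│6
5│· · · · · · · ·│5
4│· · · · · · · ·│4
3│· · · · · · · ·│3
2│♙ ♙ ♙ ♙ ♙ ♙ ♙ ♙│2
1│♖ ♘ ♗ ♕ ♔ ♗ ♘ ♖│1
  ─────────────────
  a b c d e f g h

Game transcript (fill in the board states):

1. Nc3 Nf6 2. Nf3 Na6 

  a b c d e f g h
  ─────────────────
8│♜ · ♝ ♛ ♚ ♝ · ♜│8
7│♟ ♟ ♟ ♟ ♟ ♟ ♟ ♟│7
6│♞ · · · · ♞ · ·│6
5│· · · · · · · ·│5
4│· · · · · · · ·│4
3│· · ♘ · · ♘ · ·│3
2│♙ ♙ ♙ ♙ ♙ ♙ ♙ ♙│2
1│♖ · ♗ ♕ ♔ ♗ · ♖│1
  ─────────────────
  a b c d e f g h

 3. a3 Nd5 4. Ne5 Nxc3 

  a b c d e f g h
  ─────────────────
8│♜ · ♝ ♛ ♚ ♝ · ♜│8
7│♟ ♟ ♟ ♟ ♟ ♟ ♟ ♟│7
6│♞ · · · · · · ·│6
5│· · · · ♘ · · ·│5
4│· · · · · · · ·│4
3│♙ · ♞ · · · · ·│3
2│· ♙ ♙ ♙ ♙ ♙ ♙ ♙│2
1│♖ · ♗ ♕ ♔ ♗ · ♖│1
  ─────────────────
  a b c d e f g h

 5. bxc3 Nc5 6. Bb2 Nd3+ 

  a b c d e f g h
  ─────────────────
8│♜ · ♝ ♛ ♚ ♝ · ♜│8
7│♟ ♟ ♟ ♟ ♟ ♟ ♟ ♟│7
6│· · · · · · · ·│6
5│· · · · ♘ · · ·│5
4│· · · · · · · ·│4
3│♙ · ♙ ♞ · · · ·│3
2│· ♗ ♙ ♙ ♙ ♙ ♙ ♙│2
1│♖ · · ♕ ♔ ♗ · ♖│1
  ─────────────────
  a b c d e f g h

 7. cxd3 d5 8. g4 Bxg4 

  a b c d e f g h
  ─────────────────
8│♜ · · ♛ ♚ ♝ · ♜│8
7│♟ ♟ ♟ · ♟ ♟ ♟ ♟│7
6│· · · · · · · ·│6
5│· · · ♟ ♘ · · ·│5
4│· · · · · · ♝ ·│4
3│♙ · ♙ ♙ · · · ·│3
2│· ♗ · ♙ ♙ ♙ · ♙│2
1│♖ · · ♕ ♔ ♗ · ♖│1
  ─────────────────
  a b c d e f g h

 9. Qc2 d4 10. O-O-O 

  a b c d e f g h
  ─────────────────
8│♜ · · ♛ ♚ ♝ · ♜│8
7│♟ ♟ ♟ · ♟ ♟ ♟ ♟│7
6│· · · · · · · ·│6
5│· · · · ♘ · · ·│5
4│· · · ♟ · · ♝ ·│4
3│♙ · ♙ ♙ · · · ·│3
2│· ♗ ♕ ♙ ♙ ♙ · ♙│2
1│· · ♔ ♖ · ♗ · ♖│1
  ─────────────────
  a b c d e f g h


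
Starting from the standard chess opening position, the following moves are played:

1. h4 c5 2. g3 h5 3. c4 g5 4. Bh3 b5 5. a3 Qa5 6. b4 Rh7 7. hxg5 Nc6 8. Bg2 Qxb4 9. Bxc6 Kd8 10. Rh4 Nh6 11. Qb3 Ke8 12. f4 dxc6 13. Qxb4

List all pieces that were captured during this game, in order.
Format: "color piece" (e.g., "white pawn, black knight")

Tracking captures:
  hxg5: captured black pawn
  Qxb4: captured white pawn
  Bxc6: captured black knight
  dxc6: captured white bishop
  Qxb4: captured black queen

black pawn, white pawn, black knight, white bishop, black queen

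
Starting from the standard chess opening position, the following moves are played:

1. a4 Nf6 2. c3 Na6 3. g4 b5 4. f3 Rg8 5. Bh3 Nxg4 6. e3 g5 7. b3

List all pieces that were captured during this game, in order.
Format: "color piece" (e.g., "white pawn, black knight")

Tracking captures:
  Nxg4: captured white pawn

white pawn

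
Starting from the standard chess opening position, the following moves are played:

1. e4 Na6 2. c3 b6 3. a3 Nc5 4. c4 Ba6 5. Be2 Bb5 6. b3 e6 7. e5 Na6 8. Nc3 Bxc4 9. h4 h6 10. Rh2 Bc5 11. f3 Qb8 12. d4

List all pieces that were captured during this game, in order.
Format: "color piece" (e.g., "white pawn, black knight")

Tracking captures:
  Bxc4: captured white pawn

white pawn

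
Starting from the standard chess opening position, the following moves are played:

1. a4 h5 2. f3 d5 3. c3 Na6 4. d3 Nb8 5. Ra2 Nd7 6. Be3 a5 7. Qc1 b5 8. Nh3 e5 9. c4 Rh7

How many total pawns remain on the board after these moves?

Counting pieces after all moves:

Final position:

  a b c d e f g h
  ─────────────────
8│♜ · ♝ ♛ ♚ ♝ ♞ ·│8
7│· · ♟ ♞ · ♟ ♟ ♜│7
6│· · · · · · · ·│6
5│♟ ♟ · ♟ ♟ · · ♟│5
4│♙ · ♙ · · · · ·│4
3│· · · ♙ ♗ ♙ · ♘│3
2│♖ ♙ · · ♙ · ♙ ♙│2
1│· ♘ ♕ · ♔ ♗ · ♖│1
  ─────────────────
  a b c d e f g h


16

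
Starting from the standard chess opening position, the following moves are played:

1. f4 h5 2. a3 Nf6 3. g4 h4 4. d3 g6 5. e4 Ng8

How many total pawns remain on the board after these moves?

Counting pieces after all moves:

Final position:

  a b c d e f g h
  ─────────────────
8│♜ ♞ ♝ ♛ ♚ ♝ ♞ ♜│8
7│♟ ♟ ♟ ♟ ♟ ♟ · ·│7
6│· · · · · · ♟ ·│6
5│· · · · · · · ·│5
4│· · · · ♙ ♙ ♙ ♟│4
3│♙ · · ♙ · · · ·│3
2│· ♙ ♙ · · · · ♙│2
1│♖ ♘ ♗ ♕ ♔ ♗ ♘ ♖│1
  ─────────────────
  a b c d e f g h


16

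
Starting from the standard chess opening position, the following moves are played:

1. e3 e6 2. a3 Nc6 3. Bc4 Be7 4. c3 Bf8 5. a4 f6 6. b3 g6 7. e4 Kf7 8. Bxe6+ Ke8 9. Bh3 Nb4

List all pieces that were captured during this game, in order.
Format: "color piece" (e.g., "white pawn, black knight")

Tracking captures:
  Bxe6+: captured black pawn

black pawn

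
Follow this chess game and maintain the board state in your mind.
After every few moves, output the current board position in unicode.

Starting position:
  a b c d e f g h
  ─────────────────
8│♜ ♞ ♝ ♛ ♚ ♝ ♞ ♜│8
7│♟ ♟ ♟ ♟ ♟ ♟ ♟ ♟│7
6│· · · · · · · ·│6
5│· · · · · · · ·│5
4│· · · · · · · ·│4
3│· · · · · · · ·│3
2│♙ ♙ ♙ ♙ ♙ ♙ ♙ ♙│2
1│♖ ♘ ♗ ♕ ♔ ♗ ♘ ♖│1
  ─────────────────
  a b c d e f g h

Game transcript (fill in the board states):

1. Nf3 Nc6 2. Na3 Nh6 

  a b c d e f g h
  ─────────────────
8│♜ · ♝ ♛ ♚ ♝ · ♜│8
7│♟ ♟ ♟ ♟ ♟ ♟ ♟ ♟│7
6│· · ♞ · · · · ♞│6
5│· · · · · · · ·│5
4│· · · · · · · ·│4
3│♘ · · · · ♘ · ·│3
2│♙ ♙ ♙ ♙ ♙ ♙ ♙ ♙│2
1│♖ · ♗ ♕ ♔ ♗ · ♖│1
  ─────────────────
  a b c d e f g h

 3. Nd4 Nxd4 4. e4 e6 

  a b c d e f g h
  ─────────────────
8│♜ · ♝ ♛ ♚ ♝ · ♜│8
7│♟ ♟ ♟ ♟ · ♟ ♟ ♟│7
6│· · · · ♟ · · ♞│6
5│· · · · · · · ·│5
4│· · · ♞ ♙ · · ·│4
3│♘ · · · · · · ·│3
2│♙ ♙ ♙ ♙ · ♙ ♙ ♙│2
1│♖ · ♗ ♕ ♔ ♗ · ♖│1
  ─────────────────
  a b c d e f g h

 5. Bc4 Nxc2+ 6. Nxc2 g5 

  a b c d e f g h
  ─────────────────
8│♜ · ♝ ♛ ♚ ♝ · ♜│8
7│♟ ♟ ♟ ♟ · ♟ · ♟│7
6│· · · · ♟ · · ♞│6
5│· · · · · · ♟ ·│5
4│· · ♗ · ♙ · · ·│4
3│· · · · · · · ·│3
2│♙ ♙ ♘ ♙ · ♙ ♙ ♙│2
1│♖ · ♗ ♕ ♔ · · ♖│1
  ─────────────────
  a b c d e f g h

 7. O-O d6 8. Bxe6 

  a b c d e f g h
  ─────────────────
8│♜ · ♝ ♛ ♚ ♝ · ♜│8
7│♟ ♟ ♟ · · ♟ · ♟│7
6│· · · ♟ ♗ · · ♞│6
5│· · · · · · ♟ ·│5
4│· · · · ♙ · · ·│4
3│· · · · · · · ·│3
2│♙ ♙ ♘ ♙ · ♙ ♙ ♙│2
1│♖ · ♗ ♕ · ♖ ♔ ·│1
  ─────────────────
  a b c d e f g h


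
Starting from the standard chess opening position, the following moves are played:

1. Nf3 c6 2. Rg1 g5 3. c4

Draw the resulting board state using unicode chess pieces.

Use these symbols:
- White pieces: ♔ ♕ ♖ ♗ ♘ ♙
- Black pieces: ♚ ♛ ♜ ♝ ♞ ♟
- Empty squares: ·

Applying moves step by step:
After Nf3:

♜ ♞ ♝ ♛ ♚ ♝ ♞ ♜
♟ ♟ ♟ ♟ ♟ ♟ ♟ ♟
· · · · · · · ·
· · · · · · · ·
· · · · · · · ·
· · · · · ♘ · ·
♙ ♙ ♙ ♙ ♙ ♙ ♙ ♙
♖ ♘ ♗ ♕ ♔ ♗ · ♖


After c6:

♜ ♞ ♝ ♛ ♚ ♝ ♞ ♜
♟ ♟ · ♟ ♟ ♟ ♟ ♟
· · ♟ · · · · ·
· · · · · · · ·
· · · · · · · ·
· · · · · ♘ · ·
♙ ♙ ♙ ♙ ♙ ♙ ♙ ♙
♖ ♘ ♗ ♕ ♔ ♗ · ♖


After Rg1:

♜ ♞ ♝ ♛ ♚ ♝ ♞ ♜
♟ ♟ · ♟ ♟ ♟ ♟ ♟
· · ♟ · · · · ·
· · · · · · · ·
· · · · · · · ·
· · · · · ♘ · ·
♙ ♙ ♙ ♙ ♙ ♙ ♙ ♙
♖ ♘ ♗ ♕ ♔ ♗ ♖ ·


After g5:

♜ ♞ ♝ ♛ ♚ ♝ ♞ ♜
♟ ♟ · ♟ ♟ ♟ · ♟
· · ♟ · · · · ·
· · · · · · ♟ ·
· · · · · · · ·
· · · · · ♘ · ·
♙ ♙ ♙ ♙ ♙ ♙ ♙ ♙
♖ ♘ ♗ ♕ ♔ ♗ ♖ ·


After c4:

♜ ♞ ♝ ♛ ♚ ♝ ♞ ♜
♟ ♟ · ♟ ♟ ♟ · ♟
· · ♟ · · · · ·
· · · · · · ♟ ·
· · ♙ · · · · ·
· · · · · ♘ · ·
♙ ♙ · ♙ ♙ ♙ ♙ ♙
♖ ♘ ♗ ♕ ♔ ♗ ♖ ·



  a b c d e f g h
  ─────────────────
8│♜ ♞ ♝ ♛ ♚ ♝ ♞ ♜│8
7│♟ ♟ · ♟ ♟ ♟ · ♟│7
6│· · ♟ · · · · ·│6
5│· · · · · · ♟ ·│5
4│· · ♙ · · · · ·│4
3│· · · · · ♘ · ·│3
2│♙ ♙ · ♙ ♙ ♙ ♙ ♙│2
1│♖ ♘ ♗ ♕ ♔ ♗ ♖ ·│1
  ─────────────────
  a b c d e f g h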